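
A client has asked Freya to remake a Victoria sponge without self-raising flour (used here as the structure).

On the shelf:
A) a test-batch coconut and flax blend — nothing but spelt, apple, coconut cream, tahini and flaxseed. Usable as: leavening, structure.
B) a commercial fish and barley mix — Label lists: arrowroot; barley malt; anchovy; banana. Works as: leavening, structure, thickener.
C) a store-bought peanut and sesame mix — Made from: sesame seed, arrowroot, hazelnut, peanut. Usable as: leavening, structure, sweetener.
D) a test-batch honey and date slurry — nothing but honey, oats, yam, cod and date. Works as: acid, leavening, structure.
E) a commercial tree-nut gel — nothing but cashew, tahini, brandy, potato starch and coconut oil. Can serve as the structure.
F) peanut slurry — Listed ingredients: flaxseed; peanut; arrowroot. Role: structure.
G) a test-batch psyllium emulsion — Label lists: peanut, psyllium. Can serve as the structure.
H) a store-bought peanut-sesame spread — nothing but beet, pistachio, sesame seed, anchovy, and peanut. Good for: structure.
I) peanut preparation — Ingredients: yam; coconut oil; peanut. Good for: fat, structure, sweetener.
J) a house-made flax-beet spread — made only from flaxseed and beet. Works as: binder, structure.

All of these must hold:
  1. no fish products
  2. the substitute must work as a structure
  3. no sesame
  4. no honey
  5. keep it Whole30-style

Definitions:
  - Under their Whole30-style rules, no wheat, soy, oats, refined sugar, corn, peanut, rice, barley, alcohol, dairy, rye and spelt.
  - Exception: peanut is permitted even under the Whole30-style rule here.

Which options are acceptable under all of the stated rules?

F, G, I, J

A: has spelt, so not Whole30-style; has tahini, so not sesame-free — reject
B: has barley malt, so not Whole30-style; has anchovy, so not fish-free — reject
C: has sesame seed, so not sesame-free — no
D: has oats, so not Whole30-style; has cod, so not fish-free (and 1 more) — no
E: has brandy, so not Whole30-style; has tahini, so not sesame-free — no
F: peanut is permitted under the Whole30-style carve-out; nothing else excluded — OK
G: peanut is permitted under the Whole30-style carve-out; nothing else excluded — OK
H: has anchovy, so not fish-free; has sesame seed, so not sesame-free — out
I: peanut is permitted under the Whole30-style carve-out; nothing else excluded — valid
J: all constraints satisfied — keep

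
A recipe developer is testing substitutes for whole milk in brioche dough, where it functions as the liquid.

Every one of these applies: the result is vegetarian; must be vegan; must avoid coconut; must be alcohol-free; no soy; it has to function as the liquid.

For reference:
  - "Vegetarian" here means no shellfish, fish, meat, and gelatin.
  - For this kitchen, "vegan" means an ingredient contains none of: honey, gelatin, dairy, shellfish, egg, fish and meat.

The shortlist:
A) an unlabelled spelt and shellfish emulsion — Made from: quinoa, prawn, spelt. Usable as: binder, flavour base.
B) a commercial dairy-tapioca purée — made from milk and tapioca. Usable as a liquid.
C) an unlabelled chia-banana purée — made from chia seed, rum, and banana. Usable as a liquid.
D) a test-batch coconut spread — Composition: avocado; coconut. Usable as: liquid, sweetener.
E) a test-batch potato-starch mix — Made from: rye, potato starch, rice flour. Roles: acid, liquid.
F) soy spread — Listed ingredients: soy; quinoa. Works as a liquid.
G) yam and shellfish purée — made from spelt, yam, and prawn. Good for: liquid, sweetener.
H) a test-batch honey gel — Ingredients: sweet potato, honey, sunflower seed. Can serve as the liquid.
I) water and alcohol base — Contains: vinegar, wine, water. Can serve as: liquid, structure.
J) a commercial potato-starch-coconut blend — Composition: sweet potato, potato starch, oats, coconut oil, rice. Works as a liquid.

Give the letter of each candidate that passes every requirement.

A: not usable as a liquid; has prawn, so not vegetarian (and 1 more) — no
B: has milk, so not vegan — out
C: has rum, so not alcohol-free — no
D: has coconut, so not coconut-free — reject
E: works as a liquid, no soy, vegetarian — OK
F: has soy, so not soy-free — no
G: has prawn, so not vegetarian; has prawn, so not vegan — no
H: has honey, so not vegan — out
I: has wine, so not alcohol-free — reject
J: has coconut oil, so not coconut-free — out

E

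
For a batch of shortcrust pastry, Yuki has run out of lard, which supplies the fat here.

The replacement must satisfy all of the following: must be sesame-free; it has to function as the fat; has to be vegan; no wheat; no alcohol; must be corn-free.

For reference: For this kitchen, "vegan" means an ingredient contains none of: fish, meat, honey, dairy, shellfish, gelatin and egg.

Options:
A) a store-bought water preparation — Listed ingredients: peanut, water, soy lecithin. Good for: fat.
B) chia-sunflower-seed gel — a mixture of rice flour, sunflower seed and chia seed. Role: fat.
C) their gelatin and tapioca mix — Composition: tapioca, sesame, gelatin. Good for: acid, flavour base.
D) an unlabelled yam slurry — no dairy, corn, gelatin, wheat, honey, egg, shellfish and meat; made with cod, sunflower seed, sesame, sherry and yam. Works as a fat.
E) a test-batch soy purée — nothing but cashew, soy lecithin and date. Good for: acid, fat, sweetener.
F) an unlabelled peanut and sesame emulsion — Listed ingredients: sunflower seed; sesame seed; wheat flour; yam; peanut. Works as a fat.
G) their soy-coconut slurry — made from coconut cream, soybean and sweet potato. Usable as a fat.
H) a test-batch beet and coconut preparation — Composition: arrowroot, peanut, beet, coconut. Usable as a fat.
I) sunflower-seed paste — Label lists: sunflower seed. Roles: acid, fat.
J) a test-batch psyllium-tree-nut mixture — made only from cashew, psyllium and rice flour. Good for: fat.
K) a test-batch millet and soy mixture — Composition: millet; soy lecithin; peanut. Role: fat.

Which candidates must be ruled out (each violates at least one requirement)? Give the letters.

A: no corn, no wheat — valid
B: nothing on the exclusion list — OK
C: not usable as a fat; has gelatin, so not vegan (and 1 more) — out
D: has cod, so not vegan; has sherry, so not alcohol-free (and 1 more) — no
E: works as a fat, vegan, no sesame — OK
F: has wheat flour, so not wheat-free; has sesame seed, so not sesame-free — no
G: only coconut cream, soybean and sweet potato; none excluded — OK
H: works as a fat, no sesame, no corn — OK
I: every rule checks out — valid
J: works as a fat, no alcohol, vegan — OK
K: only peanut, soy lecithin, and millet; none excluded — OK

C, D, F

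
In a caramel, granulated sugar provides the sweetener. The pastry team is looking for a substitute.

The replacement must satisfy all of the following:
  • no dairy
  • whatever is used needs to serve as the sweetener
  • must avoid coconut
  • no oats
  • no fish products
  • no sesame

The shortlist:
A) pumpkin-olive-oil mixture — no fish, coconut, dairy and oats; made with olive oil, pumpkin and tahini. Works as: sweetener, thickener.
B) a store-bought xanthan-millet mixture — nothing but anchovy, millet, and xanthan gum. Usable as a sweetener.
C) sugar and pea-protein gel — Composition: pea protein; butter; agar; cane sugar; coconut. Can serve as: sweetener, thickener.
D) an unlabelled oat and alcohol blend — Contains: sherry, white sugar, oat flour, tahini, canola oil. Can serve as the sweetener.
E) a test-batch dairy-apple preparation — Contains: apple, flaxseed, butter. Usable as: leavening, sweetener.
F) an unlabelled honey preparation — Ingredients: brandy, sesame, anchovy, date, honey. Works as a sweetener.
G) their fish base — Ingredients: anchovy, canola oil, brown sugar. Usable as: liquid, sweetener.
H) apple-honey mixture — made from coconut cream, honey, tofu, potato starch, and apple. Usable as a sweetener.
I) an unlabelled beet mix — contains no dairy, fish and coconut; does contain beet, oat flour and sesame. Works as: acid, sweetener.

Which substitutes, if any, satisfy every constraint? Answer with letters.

A: has tahini, so not sesame-free — reject
B: has anchovy, so not fish-free — reject
C: has coconut, so not coconut-free; has butter, so not dairy-free — reject
D: has tahini, so not sesame-free; has oat flour, so not oat-free — reject
E: has butter, so not dairy-free — no
F: has sesame, so not sesame-free; has anchovy, so not fish-free — no
G: has anchovy, so not fish-free — reject
H: has coconut cream, so not coconut-free — reject
I: has sesame, so not sesame-free; has oat flour, so not oat-free — out

none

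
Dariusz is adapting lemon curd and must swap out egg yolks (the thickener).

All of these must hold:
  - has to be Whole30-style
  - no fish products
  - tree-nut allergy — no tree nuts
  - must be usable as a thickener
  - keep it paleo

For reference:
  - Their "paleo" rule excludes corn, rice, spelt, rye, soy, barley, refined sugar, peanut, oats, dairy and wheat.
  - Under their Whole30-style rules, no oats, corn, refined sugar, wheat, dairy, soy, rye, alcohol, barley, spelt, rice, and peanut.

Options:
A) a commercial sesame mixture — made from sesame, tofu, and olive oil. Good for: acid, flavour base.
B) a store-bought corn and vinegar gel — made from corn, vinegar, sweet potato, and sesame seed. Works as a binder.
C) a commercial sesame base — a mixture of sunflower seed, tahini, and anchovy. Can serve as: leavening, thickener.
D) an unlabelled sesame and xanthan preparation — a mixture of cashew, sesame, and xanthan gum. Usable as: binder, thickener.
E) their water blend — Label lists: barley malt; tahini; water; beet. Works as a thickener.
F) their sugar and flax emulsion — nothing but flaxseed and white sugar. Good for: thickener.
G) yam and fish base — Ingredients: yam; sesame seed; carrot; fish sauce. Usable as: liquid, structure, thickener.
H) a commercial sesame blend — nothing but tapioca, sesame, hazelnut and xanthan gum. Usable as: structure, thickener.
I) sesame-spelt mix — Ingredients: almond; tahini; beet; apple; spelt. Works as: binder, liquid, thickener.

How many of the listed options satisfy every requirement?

A: not usable as a thickener; has tofu, so not paleo (and 1 more) — out
B: not usable as a thickener; has corn, so not paleo (and 1 more) — out
C: has anchovy, so not fish-free — reject
D: has cashew, so not tree-nut-free — no
E: has barley malt, so not paleo; has barley malt, so not Whole30-style — reject
F: has white sugar, so not paleo; has white sugar, so not Whole30-style — out
G: has fish sauce, so not fish-free — out
H: has hazelnut, so not tree-nut-free — reject
I: has spelt, so not paleo; has spelt, so not Whole30-style (and 1 more) — out

0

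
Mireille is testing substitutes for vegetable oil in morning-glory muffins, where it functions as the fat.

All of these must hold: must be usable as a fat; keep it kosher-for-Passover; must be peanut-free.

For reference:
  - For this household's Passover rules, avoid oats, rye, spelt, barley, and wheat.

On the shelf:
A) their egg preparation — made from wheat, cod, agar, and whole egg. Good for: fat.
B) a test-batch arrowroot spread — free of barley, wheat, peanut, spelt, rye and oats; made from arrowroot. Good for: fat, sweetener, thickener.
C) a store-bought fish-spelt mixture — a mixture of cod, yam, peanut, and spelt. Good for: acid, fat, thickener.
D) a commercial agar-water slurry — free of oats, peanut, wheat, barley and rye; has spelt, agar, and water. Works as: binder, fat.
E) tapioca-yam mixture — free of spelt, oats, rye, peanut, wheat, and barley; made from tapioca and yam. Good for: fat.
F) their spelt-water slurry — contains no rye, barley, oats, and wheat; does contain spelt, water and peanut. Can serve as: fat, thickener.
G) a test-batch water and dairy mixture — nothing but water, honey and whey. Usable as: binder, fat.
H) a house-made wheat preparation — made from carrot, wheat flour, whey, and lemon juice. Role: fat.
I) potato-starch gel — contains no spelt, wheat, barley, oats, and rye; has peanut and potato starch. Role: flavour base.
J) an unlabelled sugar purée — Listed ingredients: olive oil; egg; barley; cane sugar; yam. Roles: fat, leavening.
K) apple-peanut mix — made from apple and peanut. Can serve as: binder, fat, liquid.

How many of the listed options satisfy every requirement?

3

A: has wheat, so not kosher-for-Passover — out
B: kosher-for-Passover, no peanut — OK
C: has spelt, so not kosher-for-Passover; has peanut, so not peanut-free — no
D: has spelt, so not kosher-for-Passover — no
E: all constraints satisfied — OK
F: has spelt, so not kosher-for-Passover; has peanut, so not peanut-free — reject
G: every rule checks out — keep
H: has wheat flour, so not kosher-for-Passover — no
I: not usable as a fat; has peanut, so not peanut-free — reject
J: has barley, so not kosher-for-Passover — no
K: has peanut, so not peanut-free — reject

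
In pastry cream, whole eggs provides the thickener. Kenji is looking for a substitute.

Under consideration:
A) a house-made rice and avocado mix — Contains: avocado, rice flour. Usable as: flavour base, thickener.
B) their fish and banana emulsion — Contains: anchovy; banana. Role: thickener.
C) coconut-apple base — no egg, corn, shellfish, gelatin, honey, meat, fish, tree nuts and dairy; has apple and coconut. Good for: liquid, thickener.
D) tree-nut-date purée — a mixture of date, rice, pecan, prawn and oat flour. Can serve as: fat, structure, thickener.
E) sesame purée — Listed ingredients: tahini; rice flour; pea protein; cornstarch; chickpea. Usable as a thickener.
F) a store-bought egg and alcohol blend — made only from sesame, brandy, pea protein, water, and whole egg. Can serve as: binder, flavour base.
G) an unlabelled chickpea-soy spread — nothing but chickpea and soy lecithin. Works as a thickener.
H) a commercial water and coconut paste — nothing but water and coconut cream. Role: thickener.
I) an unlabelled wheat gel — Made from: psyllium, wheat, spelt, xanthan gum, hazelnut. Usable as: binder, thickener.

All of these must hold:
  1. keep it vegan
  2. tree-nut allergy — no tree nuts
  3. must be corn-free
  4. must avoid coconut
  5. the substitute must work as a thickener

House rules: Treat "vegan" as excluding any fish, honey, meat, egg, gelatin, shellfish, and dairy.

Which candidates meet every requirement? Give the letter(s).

A: only rice flour and avocado; none excluded — keep
B: has anchovy, so not vegan — reject
C: has coconut, so not coconut-free — no
D: has prawn, so not vegan; has pecan, so not tree-nut-free — out
E: has cornstarch, so not corn-free — out
F: not usable as a thickener; has whole egg, so not vegan — out
G: only soy lecithin and chickpea; none excluded — keep
H: has coconut cream, so not coconut-free — reject
I: has hazelnut, so not tree-nut-free — reject

A, G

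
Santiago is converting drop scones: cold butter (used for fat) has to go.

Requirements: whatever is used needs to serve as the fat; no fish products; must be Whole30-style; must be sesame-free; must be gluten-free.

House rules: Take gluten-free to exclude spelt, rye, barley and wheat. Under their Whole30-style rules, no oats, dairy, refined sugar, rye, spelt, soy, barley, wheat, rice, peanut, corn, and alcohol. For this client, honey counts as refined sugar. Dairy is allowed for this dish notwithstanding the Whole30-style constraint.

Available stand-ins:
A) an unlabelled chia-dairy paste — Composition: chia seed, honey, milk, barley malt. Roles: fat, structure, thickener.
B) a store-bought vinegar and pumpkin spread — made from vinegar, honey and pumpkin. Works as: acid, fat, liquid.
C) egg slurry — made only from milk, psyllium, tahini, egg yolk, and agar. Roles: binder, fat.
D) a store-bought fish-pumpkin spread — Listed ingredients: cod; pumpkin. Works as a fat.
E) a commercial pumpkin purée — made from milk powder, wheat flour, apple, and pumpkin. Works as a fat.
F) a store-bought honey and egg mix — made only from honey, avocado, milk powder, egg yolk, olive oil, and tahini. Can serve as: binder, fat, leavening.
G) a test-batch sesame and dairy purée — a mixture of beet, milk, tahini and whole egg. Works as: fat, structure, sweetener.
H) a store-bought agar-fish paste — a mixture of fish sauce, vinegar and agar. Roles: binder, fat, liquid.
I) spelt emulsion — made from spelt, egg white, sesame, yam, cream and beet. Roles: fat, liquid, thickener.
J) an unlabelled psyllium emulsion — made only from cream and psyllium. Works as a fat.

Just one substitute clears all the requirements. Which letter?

J

A: has barley malt, so not gluten-free; has barley malt, so not Whole30-style — reject
B: has honey, so not Whole30-style — no
C: has tahini, so not sesame-free — reject
D: has cod, so not fish-free — no
E: has wheat flour, so not gluten-free; has wheat flour, so not Whole30-style — out
F: has honey, so not Whole30-style; has tahini, so not sesame-free — out
G: has tahini, so not sesame-free — no
H: has fish sauce, so not fish-free — no
I: has spelt, so not gluten-free; has spelt, so not Whole30-style (and 1 more) — no
J: dairy is permitted under the Whole30-style carve-out; nothing else excluded — valid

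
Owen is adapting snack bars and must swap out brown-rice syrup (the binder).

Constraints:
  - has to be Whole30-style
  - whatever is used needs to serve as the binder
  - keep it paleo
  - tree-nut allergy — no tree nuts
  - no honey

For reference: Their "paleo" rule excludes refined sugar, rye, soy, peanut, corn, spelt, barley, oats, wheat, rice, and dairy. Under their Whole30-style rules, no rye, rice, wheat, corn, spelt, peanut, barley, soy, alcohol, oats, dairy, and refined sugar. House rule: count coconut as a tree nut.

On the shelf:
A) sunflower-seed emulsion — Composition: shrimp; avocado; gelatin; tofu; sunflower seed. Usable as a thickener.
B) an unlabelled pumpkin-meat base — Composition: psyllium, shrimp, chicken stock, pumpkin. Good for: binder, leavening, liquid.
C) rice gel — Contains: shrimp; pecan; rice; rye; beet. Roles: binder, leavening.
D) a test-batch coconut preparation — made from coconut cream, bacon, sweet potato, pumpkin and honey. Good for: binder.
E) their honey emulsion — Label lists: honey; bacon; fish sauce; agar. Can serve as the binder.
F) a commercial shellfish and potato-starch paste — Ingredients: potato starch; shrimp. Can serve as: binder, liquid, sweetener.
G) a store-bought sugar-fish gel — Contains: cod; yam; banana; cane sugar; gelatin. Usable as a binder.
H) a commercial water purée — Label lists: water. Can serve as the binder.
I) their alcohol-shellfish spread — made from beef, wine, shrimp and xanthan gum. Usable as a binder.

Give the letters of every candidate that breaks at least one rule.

A, C, D, E, G, I

A: not usable as a binder; has tofu, so not paleo (and 1 more) — reject
B: chicken stock and shrimp etc. — none of it excluded — keep
C: has rice, so not paleo; has rice, so not Whole30-style (and 1 more) — out
D: has coconut cream, so not tree-nut-free; has honey, so not honey-free — no
E: has honey, so not honey-free — out
F: Whole30-style, tree-nut-free — valid
G: has cane sugar, so not paleo; has cane sugar, so not Whole30-style — no
H: only water; none excluded — OK
I: has wine, so not Whole30-style — no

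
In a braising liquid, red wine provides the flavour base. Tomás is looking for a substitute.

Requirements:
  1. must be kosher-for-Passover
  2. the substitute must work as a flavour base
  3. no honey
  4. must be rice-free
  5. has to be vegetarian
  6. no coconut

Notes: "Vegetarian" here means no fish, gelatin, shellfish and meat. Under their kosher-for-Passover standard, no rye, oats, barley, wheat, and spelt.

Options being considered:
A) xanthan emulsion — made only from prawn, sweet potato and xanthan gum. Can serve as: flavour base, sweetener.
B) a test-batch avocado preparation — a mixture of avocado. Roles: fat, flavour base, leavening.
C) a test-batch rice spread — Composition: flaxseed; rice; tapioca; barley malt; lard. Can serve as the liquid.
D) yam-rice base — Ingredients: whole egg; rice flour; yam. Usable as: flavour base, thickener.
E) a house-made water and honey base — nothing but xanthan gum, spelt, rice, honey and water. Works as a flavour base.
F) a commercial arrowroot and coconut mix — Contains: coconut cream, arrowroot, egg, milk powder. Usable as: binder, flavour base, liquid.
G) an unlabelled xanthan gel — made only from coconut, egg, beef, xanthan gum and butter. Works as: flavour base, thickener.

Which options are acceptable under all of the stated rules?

A: has prawn, so not vegetarian — reject
B: vegetarian, no honey — valid
C: not usable as a flavour base; has lard, so not vegetarian (and 2 more) — no
D: has rice flour, so not rice-free — no
E: has spelt, so not kosher-for-Passover; has rice, so not rice-free (and 1 more) — no
F: has coconut cream, so not coconut-free — out
G: has beef, so not vegetarian; has coconut, so not coconut-free — out

B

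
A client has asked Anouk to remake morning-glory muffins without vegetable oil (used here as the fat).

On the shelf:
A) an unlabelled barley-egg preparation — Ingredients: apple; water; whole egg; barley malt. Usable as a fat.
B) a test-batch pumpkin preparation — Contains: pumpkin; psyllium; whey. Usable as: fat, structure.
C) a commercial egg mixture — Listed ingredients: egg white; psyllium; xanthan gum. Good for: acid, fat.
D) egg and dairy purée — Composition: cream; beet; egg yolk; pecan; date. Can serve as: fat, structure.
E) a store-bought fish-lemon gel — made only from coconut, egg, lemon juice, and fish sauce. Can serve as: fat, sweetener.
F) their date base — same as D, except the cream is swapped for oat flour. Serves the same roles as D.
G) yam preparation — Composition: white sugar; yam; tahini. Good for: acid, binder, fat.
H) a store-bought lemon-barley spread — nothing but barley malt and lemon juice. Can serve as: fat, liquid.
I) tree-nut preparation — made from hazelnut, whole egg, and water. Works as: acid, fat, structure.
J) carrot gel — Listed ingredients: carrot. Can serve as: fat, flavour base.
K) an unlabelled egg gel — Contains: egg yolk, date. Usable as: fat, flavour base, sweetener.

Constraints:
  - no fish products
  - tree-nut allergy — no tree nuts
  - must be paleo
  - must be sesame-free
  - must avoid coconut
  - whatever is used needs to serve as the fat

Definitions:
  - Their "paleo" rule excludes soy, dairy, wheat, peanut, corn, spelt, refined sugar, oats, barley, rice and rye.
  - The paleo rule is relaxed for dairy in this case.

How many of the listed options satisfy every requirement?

A: has barley malt, so not paleo — out
B: dairy is permitted under the paleo carve-out; nothing else excluded — OK
C: paleo, no tree nuts — valid
D: has pecan, so not tree-nut-free — reject
E: has fish sauce, so not fish-free; has coconut, so not coconut-free — no
F: has oat flour, so not paleo; has pecan, so not tree-nut-free — reject
G: has white sugar, so not paleo; has tahini, so not sesame-free — reject
H: has barley malt, so not paleo — no
I: has hazelnut, so not tree-nut-free — out
J: only carrot; none excluded — OK
K: only egg yolk and date; none excluded — keep

4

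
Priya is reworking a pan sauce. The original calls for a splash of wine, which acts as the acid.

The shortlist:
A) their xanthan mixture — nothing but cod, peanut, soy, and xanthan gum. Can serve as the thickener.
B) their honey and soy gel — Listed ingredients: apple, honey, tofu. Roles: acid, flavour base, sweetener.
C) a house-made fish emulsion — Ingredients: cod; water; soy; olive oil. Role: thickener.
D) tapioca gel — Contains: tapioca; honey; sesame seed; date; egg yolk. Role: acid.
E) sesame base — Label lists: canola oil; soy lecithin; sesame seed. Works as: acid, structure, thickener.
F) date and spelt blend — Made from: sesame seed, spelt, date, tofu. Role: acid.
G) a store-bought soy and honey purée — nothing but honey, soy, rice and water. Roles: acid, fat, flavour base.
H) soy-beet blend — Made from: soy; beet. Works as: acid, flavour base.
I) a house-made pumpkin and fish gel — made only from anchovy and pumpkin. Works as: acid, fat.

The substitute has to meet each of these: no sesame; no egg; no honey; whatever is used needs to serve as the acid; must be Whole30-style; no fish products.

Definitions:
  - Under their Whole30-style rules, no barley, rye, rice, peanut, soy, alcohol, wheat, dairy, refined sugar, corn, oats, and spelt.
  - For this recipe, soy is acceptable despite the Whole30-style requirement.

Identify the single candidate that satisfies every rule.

A: not usable as an acid; has peanut, so not Whole30-style (and 1 more) — reject
B: has honey, so not honey-free — no
C: not usable as an acid; has cod, so not fish-free — reject
D: has honey, so not honey-free; has egg yolk, so not egg-free (and 1 more) — out
E: has sesame seed, so not sesame-free — reject
F: has spelt, so not Whole30-style; has sesame seed, so not sesame-free — no
G: has rice, so not Whole30-style; has honey, so not honey-free — no
H: soy is permitted under the Whole30-style carve-out; nothing else excluded — keep
I: has anchovy, so not fish-free — no

H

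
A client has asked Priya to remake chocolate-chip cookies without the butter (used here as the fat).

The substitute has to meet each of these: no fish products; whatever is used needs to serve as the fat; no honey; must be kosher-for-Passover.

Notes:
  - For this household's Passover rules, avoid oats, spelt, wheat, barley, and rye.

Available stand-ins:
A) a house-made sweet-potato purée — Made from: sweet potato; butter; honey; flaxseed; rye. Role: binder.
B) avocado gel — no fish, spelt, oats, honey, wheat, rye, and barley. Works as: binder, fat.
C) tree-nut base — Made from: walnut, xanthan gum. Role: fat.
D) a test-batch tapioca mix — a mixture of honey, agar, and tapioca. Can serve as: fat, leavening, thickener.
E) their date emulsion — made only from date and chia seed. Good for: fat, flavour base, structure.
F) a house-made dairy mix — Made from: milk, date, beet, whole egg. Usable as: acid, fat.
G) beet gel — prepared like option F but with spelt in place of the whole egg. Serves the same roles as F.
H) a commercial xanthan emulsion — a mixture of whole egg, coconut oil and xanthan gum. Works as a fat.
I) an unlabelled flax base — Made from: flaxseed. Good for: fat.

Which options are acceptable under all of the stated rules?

A: not usable as a fat; has rye, so not kosher-for-Passover (and 1 more) — out
B: no fish, no honey — keep
C: only walnut and xanthan gum; none excluded — OK
D: has honey, so not honey-free — reject
E: works as a fat, kosher-for-Passover, no fish — valid
F: no honey, no fish — valid
G: has spelt, so not kosher-for-Passover — reject
H: all constraints satisfied — valid
I: no honey, no fish — OK

B, C, E, F, H, I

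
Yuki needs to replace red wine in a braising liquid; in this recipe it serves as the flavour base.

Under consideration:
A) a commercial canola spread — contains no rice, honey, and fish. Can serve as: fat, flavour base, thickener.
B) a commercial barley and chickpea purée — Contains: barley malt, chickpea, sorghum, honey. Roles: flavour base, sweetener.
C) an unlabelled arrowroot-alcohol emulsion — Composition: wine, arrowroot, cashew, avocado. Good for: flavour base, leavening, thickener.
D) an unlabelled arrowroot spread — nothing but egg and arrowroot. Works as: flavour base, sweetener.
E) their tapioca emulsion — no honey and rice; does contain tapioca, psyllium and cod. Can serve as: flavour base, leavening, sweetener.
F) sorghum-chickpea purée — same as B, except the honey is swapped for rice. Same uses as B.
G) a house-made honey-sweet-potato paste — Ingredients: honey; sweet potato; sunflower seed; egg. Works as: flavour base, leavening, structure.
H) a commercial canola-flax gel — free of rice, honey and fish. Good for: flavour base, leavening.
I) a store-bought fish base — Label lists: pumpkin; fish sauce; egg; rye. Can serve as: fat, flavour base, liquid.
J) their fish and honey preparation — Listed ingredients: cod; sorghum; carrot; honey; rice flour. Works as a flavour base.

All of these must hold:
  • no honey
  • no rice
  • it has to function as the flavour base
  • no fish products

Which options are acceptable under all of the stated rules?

A: every rule checks out — valid
B: has honey, so not honey-free — reject
C: every rule checks out — OK
D: no rice, no fish — keep
E: has cod, so not fish-free — reject
F: has rice, so not rice-free — reject
G: has honey, so not honey-free — out
H: every rule checks out — OK
I: has fish sauce, so not fish-free — no
J: has honey, so not honey-free; has cod, so not fish-free (and 1 more) — no

A, C, D, H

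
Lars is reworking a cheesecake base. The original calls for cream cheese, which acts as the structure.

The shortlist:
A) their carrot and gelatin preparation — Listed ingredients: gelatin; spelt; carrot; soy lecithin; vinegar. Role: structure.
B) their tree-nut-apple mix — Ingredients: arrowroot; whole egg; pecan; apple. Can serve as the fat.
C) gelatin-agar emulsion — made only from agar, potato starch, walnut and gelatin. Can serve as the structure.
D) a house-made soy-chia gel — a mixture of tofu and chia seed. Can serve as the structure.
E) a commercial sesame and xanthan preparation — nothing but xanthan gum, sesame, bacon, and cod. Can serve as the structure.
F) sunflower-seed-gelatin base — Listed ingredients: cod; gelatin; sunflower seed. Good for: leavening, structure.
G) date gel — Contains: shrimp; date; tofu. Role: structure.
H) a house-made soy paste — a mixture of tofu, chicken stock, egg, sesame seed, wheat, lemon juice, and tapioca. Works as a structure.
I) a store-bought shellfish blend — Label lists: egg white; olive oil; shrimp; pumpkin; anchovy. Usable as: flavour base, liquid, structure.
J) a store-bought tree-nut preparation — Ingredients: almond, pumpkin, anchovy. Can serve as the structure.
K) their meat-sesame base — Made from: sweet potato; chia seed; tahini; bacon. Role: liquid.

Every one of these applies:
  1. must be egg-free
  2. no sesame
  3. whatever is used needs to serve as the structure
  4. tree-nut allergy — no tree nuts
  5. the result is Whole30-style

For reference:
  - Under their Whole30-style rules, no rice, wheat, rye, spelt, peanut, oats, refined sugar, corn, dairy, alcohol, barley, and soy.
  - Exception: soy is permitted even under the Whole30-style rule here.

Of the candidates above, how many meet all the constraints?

3

A: has spelt, so not Whole30-style — no
B: not usable as a structure; has whole egg, so not egg-free (and 1 more) — no
C: has walnut, so not tree-nut-free — no
D: soy is permitted under the Whole30-style carve-out; nothing else excluded — OK
E: has sesame, so not sesame-free — reject
F: nothing on the exclusion list — keep
G: soy is permitted under the Whole30-style carve-out; nothing else excluded — OK
H: has wheat, so not Whole30-style; has egg, so not egg-free (and 1 more) — no
I: has egg white, so not egg-free — out
J: has almond, so not tree-nut-free — reject
K: not usable as a structure; has tahini, so not sesame-free — reject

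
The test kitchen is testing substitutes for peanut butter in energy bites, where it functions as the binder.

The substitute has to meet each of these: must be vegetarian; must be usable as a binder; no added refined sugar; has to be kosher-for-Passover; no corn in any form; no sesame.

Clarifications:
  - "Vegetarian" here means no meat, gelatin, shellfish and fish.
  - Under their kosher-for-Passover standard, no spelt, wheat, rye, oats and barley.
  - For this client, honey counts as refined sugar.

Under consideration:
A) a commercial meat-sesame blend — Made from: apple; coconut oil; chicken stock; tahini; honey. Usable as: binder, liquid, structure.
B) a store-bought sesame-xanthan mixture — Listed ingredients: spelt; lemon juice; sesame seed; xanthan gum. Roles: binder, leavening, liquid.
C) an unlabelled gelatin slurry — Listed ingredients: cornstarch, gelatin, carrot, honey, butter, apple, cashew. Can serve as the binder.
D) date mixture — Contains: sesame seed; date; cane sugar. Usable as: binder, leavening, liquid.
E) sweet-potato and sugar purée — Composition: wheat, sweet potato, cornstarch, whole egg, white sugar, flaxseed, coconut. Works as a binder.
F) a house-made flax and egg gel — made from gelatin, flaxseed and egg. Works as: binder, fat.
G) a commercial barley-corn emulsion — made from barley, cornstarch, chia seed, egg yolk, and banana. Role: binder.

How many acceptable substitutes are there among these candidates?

A: has chicken stock, so not vegetarian; has honey, so not no-added-sugar (and 1 more) — out
B: has spelt, so not kosher-for-Passover; has sesame seed, so not sesame-free — out
C: has gelatin, so not vegetarian; has honey, so not no-added-sugar (and 1 more) — no
D: has cane sugar, so not no-added-sugar; has sesame seed, so not sesame-free — no
E: has wheat, so not kosher-for-Passover; has white sugar, so not no-added-sugar (and 1 more) — out
F: has gelatin, so not vegetarian — reject
G: has barley, so not kosher-for-Passover; has cornstarch, so not corn-free — no

0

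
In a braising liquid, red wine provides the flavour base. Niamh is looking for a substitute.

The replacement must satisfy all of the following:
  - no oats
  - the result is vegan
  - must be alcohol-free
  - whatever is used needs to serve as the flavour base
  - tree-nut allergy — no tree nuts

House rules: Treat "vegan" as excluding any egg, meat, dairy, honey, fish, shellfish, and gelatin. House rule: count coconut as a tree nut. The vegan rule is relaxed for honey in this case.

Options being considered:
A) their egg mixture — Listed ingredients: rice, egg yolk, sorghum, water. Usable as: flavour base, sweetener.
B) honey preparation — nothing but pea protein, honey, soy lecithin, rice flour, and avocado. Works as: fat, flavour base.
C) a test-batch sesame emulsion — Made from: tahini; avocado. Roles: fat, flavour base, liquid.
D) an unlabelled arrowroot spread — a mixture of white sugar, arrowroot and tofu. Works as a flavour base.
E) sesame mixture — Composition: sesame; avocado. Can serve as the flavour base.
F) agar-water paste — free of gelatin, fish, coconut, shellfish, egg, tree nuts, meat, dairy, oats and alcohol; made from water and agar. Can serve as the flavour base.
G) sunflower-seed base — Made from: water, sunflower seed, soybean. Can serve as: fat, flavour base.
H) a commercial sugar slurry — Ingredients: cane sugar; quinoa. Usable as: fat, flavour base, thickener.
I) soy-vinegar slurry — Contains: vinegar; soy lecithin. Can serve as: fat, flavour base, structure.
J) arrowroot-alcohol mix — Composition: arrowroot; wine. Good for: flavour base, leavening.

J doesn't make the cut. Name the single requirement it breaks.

usable as a flavour base: satisfied
vegan: satisfied
alcohol-free: has wine — fails
oat-free: satisfied
tree-nut-free: satisfied

alcohol-free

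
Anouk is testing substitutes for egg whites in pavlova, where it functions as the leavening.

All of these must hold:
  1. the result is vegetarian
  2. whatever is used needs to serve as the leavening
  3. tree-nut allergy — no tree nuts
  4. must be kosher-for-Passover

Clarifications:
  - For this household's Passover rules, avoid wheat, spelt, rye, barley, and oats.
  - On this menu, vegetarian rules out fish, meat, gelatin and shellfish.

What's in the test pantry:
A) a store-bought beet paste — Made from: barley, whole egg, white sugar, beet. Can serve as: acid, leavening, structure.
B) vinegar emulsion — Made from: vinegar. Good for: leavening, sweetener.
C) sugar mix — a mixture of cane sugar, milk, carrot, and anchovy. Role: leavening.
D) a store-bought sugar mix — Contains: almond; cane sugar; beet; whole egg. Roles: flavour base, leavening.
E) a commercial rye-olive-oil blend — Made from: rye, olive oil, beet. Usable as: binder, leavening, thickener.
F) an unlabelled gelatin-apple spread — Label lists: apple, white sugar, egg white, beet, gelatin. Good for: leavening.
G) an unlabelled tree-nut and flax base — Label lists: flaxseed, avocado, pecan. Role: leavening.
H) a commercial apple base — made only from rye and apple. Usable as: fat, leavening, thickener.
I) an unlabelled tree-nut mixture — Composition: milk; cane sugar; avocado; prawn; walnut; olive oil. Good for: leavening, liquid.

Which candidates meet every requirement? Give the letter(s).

B

A: has barley, so not kosher-for-Passover — reject
B: all constraints satisfied — keep
C: has anchovy, so not vegetarian — reject
D: has almond, so not tree-nut-free — out
E: has rye, so not kosher-for-Passover — reject
F: has gelatin, so not vegetarian — no
G: has pecan, so not tree-nut-free — no
H: has rye, so not kosher-for-Passover — reject
I: has prawn, so not vegetarian; has walnut, so not tree-nut-free — reject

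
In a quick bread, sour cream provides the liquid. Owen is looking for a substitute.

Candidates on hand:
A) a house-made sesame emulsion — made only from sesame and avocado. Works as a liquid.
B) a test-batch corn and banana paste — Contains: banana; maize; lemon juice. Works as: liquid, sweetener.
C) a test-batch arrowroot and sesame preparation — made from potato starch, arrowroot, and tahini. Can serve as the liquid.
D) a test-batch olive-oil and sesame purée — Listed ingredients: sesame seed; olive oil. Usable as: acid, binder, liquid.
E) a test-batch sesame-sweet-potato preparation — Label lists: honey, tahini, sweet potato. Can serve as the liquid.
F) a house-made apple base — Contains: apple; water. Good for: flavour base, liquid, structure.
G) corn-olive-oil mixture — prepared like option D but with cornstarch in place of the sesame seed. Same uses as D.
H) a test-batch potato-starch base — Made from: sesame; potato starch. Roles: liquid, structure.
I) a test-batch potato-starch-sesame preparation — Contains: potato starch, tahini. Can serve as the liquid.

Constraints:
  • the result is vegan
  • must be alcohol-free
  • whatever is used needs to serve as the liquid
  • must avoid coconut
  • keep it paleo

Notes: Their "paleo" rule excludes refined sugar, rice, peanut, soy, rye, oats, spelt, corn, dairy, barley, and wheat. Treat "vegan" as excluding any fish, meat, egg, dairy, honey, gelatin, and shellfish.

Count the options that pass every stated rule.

A: paleo, no alcohol — keep
B: has maize, so not paleo — no
C: works as a liquid, vegan, no coconut — OK
D: only sesame seed and olive oil; none excluded — keep
E: has honey, so not vegan — reject
F: paleo, no alcohol — valid
G: has cornstarch, so not paleo — reject
H: nothing on the exclusion list — valid
I: every rule checks out — keep

6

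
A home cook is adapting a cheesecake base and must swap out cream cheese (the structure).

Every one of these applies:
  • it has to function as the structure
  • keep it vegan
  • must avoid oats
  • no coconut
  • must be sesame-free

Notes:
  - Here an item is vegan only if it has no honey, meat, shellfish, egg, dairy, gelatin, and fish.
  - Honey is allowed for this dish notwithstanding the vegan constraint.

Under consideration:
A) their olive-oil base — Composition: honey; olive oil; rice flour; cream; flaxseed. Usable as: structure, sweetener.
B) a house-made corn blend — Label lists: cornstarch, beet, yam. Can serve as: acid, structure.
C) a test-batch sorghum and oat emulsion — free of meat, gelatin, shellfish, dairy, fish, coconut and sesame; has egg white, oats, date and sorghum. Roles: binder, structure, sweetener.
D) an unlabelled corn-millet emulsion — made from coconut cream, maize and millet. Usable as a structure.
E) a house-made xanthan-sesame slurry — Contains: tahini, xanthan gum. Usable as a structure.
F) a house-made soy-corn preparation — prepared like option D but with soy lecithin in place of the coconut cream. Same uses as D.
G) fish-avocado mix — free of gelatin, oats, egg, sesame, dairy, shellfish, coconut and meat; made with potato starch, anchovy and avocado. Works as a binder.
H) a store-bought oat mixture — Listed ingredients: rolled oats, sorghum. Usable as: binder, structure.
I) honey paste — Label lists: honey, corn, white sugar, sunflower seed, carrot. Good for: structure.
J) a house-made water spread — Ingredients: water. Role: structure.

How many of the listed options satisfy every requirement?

4

A: has cream, so not vegan — out
B: vegan, no sesame — keep
C: has egg white, so not vegan; has oats, so not oat-free — reject
D: has coconut cream, so not coconut-free — reject
E: has tahini, so not sesame-free — out
F: nothing on the exclusion list — valid
G: not usable as a structure; has anchovy, so not vegan — out
H: has rolled oats, so not oat-free — reject
I: honey is permitted under the vegan carve-out; nothing else excluded — valid
J: only water; none excluded — OK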